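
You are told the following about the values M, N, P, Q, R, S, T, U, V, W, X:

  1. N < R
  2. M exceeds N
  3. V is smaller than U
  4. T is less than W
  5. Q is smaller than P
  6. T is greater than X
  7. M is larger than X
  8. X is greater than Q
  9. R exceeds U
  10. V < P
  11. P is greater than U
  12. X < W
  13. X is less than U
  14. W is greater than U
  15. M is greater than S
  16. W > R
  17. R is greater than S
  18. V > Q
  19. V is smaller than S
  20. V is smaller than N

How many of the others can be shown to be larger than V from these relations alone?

7

From V the given relations immediately reach U, P, S, N.
From those, R, M, W — 7 in total.
Nothing else is reachable above V; 7 in all.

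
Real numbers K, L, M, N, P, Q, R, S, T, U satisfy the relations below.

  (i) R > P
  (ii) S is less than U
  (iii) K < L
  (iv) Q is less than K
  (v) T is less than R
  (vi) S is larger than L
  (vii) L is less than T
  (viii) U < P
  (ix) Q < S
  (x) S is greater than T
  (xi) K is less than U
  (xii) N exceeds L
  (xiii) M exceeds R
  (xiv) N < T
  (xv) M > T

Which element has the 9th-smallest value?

R

Chaining the given pairs: Q < K < L < N < T < S < U < P < R < M.
Counting 9 from the smallest end gives R.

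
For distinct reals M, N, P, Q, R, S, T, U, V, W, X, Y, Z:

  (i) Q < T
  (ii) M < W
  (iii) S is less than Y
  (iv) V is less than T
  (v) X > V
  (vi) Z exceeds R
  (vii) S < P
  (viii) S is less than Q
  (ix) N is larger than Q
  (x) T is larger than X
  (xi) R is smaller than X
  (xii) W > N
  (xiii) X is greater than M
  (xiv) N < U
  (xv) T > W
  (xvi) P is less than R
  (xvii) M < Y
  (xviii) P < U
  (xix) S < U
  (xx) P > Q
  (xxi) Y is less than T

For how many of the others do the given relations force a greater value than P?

5

From P the given relations immediately reach R, U.
From those, Z, X — 4 in total.
From those, T — 5 in total.
No other element is forced above P by the given relations, so the count is 5.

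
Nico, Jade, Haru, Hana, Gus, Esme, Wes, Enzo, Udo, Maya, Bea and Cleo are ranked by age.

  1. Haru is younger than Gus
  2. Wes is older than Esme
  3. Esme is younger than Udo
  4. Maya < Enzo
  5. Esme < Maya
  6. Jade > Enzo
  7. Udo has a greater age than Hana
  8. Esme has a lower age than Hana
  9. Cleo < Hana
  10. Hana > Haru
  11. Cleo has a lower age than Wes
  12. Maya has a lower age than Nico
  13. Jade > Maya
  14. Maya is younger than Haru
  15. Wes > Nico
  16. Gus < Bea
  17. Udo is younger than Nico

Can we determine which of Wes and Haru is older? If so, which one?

Wes

Following the relations from Haru: Haru < Hana < Udo < Nico < Wes.
So Wes is older.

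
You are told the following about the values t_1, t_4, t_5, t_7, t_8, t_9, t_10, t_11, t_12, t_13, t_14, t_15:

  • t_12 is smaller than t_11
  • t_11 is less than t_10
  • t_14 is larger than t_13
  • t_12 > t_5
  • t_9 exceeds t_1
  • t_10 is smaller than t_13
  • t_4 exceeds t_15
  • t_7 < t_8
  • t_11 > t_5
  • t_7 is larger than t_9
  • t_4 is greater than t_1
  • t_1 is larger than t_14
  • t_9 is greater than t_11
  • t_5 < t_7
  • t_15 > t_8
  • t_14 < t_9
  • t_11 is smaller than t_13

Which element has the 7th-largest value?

Piecing the relations together gives one ordering: t_5 < t_12 < t_11 < t_10 < t_13 < t_14 < t_1 < t_9 < t_7 < t_8 < t_15 < t_4.
Counting 7 from the largest end gives t_14.

t_14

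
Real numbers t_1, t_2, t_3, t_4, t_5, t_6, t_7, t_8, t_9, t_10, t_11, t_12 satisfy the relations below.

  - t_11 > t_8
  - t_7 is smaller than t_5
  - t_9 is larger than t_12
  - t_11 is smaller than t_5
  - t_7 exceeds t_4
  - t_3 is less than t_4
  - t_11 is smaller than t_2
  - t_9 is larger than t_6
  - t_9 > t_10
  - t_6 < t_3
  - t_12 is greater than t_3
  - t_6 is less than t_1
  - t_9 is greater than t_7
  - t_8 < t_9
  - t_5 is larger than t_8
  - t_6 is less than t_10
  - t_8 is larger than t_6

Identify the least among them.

Chaining upward from t_6: directly above it, t_3, t_10, t_8, t_1, t_9; then t_4, t_12, t_11, t_5; then t_7, t_2.
That covers every other element, and nothing is given below t_6, so t_6 is the least.

t_6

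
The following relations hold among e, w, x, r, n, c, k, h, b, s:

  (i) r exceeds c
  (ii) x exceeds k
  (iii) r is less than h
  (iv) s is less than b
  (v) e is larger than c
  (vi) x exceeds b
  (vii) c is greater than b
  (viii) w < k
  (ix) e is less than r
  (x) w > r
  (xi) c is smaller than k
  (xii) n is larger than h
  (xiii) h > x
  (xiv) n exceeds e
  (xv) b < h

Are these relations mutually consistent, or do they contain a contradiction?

consistent

The single ordering s < b < c < e < r < w < k < x < h < n satisfies every listed relation, so no contradiction arises.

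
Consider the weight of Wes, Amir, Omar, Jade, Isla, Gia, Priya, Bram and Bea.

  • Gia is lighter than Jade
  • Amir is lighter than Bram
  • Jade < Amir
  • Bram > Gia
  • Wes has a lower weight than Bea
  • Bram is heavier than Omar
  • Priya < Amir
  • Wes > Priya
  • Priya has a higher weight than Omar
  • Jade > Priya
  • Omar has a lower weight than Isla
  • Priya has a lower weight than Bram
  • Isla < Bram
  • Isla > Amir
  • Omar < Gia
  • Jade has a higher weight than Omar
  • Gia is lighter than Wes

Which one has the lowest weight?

Chaining upward from Omar: directly above it, Priya, Gia, Jade, Isla, Bram; then Amir, Wes; then Bea.
That covers every other element, and nothing is given below Omar, so Omar is the lowest weight.

Omar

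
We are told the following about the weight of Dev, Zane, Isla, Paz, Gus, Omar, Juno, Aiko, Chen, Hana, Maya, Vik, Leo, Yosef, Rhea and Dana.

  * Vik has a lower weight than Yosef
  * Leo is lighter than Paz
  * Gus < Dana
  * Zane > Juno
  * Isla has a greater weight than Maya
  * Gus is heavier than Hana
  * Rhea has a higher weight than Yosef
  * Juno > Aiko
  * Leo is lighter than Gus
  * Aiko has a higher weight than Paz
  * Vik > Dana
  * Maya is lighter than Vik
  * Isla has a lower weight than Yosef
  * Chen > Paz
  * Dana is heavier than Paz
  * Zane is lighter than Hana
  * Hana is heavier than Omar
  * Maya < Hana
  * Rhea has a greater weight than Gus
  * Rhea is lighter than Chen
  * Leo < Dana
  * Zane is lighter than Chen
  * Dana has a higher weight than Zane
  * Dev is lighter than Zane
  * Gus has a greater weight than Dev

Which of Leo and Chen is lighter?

Leo < Paz < Aiko < Juno < Zane < Hana < Gus < Dana < Vik < Yosef < Rhea < Chen, by transitivity through Paz, Aiko, Juno, Zane, Hana, Gus, Dana, Vik, Yosef, Rhea.
So Leo < Chen; Leo is the lighter of the two.

Leo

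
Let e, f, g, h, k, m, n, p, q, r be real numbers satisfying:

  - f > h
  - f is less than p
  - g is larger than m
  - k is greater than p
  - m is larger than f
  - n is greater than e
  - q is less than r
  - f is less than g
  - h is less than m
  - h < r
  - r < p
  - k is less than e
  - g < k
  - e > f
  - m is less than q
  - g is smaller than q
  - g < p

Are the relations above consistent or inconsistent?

consistent

Every relation is compatible with h < f < m < g < q < r < p < k < e < n; the set is consistent.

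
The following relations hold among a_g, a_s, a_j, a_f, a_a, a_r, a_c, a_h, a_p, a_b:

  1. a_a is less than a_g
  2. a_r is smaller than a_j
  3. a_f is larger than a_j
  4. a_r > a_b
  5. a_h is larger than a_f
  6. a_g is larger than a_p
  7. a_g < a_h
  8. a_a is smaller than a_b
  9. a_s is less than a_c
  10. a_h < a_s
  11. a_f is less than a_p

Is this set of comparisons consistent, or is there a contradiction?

Every relation is compatible with a_a < a_b < a_r < a_j < a_f < a_p < a_g < a_h < a_s < a_c; the set is consistent.

consistent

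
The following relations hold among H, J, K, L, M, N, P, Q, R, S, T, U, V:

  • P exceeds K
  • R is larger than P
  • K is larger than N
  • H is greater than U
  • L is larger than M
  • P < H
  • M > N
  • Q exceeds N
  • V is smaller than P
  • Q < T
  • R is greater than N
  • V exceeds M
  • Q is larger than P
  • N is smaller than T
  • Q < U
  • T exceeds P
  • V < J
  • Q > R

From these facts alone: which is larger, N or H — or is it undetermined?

H

N < M and M < V give N < V.
With V < P: N < M < V < P.
With P < R: N < M < V < P < R.
With R < Q: N < M < V < P < R < Q.
Then Q < U extends the chain to U.
With U < H: N < M < V < P < R < Q < U < H.
So H is larger.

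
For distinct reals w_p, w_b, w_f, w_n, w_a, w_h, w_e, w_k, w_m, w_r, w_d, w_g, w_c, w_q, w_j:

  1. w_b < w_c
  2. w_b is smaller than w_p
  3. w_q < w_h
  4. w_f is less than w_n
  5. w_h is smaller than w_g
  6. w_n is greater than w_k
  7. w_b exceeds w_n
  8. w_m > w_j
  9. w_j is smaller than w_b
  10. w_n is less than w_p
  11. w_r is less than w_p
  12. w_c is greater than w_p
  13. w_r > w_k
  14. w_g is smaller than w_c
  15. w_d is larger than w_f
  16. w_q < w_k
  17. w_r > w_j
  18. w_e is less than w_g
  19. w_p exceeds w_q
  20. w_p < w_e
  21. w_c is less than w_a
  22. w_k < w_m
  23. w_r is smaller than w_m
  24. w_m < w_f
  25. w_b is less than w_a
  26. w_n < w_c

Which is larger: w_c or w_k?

w_c

The relevant relations are w_k < w_r; w_r < w_m; w_m < w_f; w_f < w_n; w_n < w_b; w_b < w_p; w_p < w_e; w_e < w_g; w_g < w_c.
Together: w_k < w_r < w_m < w_f < w_n < w_b < w_p < w_e < w_g < w_c.
So w_k < w_c; w_c is the larger of the two.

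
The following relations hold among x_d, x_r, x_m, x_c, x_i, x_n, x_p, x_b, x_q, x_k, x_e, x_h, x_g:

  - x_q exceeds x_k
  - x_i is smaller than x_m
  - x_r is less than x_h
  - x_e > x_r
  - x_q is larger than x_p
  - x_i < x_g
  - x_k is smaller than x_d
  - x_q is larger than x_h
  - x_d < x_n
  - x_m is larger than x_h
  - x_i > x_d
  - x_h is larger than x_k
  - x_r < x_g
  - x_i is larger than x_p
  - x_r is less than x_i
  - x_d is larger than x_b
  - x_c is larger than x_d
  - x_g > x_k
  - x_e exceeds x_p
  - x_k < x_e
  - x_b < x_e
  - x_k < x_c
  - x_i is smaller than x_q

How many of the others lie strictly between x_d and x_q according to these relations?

Chaining upward from x_d reaches: x_i, x_c, x_m, x_g, x_n.
Chaining downward from x_q reaches: x_k, x_r, x_p, x_b, x_i, x_h.
Strictly between x_d and x_q are those in both lists: x_i — 1 element.

1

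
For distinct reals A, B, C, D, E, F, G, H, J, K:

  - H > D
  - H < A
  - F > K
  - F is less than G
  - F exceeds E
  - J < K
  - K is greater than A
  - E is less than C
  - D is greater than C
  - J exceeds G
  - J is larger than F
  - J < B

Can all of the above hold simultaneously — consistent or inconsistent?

inconsistent

Chaining the given relations yields K < F < G < J, so K < J. But one relation states J < K. These cannot both hold.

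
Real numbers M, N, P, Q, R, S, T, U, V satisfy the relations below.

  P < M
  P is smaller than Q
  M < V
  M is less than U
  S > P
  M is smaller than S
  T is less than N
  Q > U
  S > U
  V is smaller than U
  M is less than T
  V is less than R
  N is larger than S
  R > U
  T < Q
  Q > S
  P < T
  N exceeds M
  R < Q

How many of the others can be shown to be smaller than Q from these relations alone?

7

From Q the given relations immediately reach P, U, T, S, R.
From those, M, V — 7 in total.
No other element is forced below Q by the given relations, so the count is 7.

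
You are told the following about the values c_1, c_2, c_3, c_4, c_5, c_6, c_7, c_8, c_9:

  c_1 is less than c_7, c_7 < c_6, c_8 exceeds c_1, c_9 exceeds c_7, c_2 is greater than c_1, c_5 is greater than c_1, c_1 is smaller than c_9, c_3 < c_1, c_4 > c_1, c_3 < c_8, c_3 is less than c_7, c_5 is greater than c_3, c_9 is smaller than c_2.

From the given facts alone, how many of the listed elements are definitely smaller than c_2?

4

From c_2 the given relations immediately reach c_1, c_9.
From those, c_3, c_7 — 4 in total.
No other element is forced below c_2 by the given relations, so the count is 4.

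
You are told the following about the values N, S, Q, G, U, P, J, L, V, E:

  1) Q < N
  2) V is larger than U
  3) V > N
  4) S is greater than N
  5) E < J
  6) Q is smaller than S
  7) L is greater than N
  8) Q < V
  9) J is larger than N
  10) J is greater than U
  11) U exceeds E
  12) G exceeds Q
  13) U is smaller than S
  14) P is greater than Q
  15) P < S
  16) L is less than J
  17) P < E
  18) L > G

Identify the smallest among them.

Chaining upward from Q: directly above it, N, P, G, V, S; then L, E, J; then U.
That covers every other element, and nothing is given below Q, so Q is the smallest.

Q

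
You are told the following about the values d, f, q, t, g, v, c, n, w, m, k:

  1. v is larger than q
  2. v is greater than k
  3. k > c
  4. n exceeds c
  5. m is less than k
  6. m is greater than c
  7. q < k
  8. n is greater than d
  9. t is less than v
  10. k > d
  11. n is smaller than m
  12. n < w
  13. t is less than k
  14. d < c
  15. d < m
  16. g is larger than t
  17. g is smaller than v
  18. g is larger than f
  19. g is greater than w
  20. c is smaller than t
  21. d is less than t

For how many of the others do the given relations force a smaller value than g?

From g the given relations immediately reach t, f, w.
From those, d, c, n — 6 in total.
Nothing else is reachable below g; 6 in all.

6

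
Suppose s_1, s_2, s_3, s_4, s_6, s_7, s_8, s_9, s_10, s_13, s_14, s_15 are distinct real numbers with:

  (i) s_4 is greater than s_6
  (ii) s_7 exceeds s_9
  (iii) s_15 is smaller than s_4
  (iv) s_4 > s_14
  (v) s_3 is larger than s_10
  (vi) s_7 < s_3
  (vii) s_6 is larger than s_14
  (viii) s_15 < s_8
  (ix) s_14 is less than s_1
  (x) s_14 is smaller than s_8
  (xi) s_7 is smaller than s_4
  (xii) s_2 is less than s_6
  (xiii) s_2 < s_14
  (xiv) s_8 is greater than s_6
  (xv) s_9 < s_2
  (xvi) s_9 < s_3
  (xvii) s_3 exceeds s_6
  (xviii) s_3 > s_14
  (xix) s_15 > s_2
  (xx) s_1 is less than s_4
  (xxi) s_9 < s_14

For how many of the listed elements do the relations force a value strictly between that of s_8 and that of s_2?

3

Chaining upward from s_2 reaches: s_14, s_1, s_6, s_3, s_15, s_4.
Chaining downward from s_8 reaches: s_9, s_14, s_6, s_15.
Strictly between s_2 and s_8 are those in both lists: s_14, s_6, s_15 — 3 elements.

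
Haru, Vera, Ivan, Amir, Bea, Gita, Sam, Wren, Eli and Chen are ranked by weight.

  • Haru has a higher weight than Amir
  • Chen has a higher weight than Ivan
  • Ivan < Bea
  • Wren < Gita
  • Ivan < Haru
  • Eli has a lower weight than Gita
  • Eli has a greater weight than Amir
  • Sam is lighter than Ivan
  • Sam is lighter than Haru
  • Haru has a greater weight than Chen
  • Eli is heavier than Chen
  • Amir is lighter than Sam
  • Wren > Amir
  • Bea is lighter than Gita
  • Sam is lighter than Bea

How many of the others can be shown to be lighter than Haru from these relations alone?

4

Directly below Haru: Amir, Sam, Ivan, Chen.
Nothing else is reachable below Haru; 4 in all.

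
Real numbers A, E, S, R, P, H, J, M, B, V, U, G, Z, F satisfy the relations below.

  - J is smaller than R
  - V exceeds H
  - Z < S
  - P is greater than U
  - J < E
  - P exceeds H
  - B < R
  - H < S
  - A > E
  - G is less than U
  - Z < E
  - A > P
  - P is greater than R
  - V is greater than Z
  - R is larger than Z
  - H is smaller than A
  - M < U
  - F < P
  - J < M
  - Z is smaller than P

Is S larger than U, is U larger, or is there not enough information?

undetermined

Following every chain through S: below S we get Z, H.
U is not reached, and no chain runs the other way from U to S.
So the given relations leave the order of S and U undetermined.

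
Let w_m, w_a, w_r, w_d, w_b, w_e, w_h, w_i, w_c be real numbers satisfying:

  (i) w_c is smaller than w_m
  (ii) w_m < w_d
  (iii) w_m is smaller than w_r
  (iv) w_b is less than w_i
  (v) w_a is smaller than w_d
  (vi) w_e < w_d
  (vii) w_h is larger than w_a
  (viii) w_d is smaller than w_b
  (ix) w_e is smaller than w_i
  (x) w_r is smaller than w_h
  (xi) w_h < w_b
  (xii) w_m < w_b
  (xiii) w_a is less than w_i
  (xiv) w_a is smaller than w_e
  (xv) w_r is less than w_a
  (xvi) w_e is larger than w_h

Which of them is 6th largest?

The consecutive relations fix a unique order: w_c < w_m < w_r < w_a < w_h < w_e < w_d < w_b < w_i.
The 6th largest is w_a.

w_a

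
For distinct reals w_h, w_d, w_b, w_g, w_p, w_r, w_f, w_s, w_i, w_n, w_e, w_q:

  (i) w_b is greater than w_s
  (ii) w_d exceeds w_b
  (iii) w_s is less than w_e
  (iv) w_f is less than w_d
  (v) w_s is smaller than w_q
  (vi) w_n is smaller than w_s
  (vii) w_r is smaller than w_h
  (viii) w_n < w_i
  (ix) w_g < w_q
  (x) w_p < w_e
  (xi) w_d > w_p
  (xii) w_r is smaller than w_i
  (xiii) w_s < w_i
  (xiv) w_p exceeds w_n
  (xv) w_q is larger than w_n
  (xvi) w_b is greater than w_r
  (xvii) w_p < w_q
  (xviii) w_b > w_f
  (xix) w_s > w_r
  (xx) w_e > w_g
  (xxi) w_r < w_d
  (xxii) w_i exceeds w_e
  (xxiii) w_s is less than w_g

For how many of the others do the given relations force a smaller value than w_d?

6

From w_d the given relations immediately reach w_r, w_p, w_f, w_b.
From those, w_n, w_s — 6 in total.
Nothing else is reachable below w_d; 6 in all.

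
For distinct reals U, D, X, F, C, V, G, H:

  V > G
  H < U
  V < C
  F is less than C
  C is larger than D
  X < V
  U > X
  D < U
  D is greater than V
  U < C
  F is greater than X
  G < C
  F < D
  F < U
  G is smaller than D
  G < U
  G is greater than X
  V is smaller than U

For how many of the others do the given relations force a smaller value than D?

4

From D the given relations immediately reach F, G, V.
From those, X — 4 in total.
No other element is forced below D by the given relations, so the count is 4.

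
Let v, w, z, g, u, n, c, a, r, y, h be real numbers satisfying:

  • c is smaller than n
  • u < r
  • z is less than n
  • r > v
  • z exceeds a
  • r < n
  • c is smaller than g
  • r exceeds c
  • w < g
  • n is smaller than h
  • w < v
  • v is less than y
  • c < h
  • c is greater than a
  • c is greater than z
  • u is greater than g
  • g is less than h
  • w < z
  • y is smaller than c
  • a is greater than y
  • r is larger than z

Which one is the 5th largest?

Piecing the relations together gives one ordering: w < v < y < a < z < c < g < u < r < n < h.
Counting 5 from the largest end gives g.

g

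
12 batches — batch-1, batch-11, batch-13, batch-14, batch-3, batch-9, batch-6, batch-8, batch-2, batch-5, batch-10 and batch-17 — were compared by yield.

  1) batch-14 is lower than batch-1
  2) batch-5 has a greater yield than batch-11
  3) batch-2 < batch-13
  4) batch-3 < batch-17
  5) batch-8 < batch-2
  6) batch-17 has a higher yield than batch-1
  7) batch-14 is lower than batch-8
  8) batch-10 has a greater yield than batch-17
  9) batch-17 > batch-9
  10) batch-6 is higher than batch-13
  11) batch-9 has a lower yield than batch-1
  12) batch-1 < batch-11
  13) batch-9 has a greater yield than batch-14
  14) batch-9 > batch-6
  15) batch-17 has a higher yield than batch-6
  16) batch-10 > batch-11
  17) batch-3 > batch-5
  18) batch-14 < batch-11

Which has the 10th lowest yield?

batch-3

Piecing the relations together gives one ordering: batch-14 < batch-8 < batch-2 < batch-13 < batch-6 < batch-9 < batch-1 < batch-11 < batch-5 < batch-3 < batch-17 < batch-10.
Counting 10 from the smallest end gives batch-3.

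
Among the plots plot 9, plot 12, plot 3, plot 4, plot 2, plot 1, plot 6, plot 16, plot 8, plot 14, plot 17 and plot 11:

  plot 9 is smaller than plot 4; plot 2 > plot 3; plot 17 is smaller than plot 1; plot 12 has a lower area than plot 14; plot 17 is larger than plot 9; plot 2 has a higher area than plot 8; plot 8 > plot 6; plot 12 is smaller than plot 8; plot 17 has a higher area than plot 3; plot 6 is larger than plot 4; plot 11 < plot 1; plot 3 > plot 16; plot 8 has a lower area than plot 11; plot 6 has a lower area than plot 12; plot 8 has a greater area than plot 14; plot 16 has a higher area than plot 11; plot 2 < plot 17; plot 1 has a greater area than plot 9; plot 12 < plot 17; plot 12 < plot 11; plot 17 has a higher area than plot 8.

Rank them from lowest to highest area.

plot 9 < plot 4 < plot 6 < plot 12 < plot 14 < plot 8 < plot 11 < plot 16 < plot 3 < plot 2 < plot 17 < plot 1

Each adjacent pair is fixed by a given relation: plot 9 < plot 4; plot 4 < plot 6; plot 6 < plot 12; plot 12 < plot 14; plot 14 < plot 8; plot 8 < plot 11; plot 11 < plot 16; plot 16 < plot 3; plot 3 < plot 2; plot 2 < plot 17; plot 17 < plot 1. Chaining them end to end gives the full order.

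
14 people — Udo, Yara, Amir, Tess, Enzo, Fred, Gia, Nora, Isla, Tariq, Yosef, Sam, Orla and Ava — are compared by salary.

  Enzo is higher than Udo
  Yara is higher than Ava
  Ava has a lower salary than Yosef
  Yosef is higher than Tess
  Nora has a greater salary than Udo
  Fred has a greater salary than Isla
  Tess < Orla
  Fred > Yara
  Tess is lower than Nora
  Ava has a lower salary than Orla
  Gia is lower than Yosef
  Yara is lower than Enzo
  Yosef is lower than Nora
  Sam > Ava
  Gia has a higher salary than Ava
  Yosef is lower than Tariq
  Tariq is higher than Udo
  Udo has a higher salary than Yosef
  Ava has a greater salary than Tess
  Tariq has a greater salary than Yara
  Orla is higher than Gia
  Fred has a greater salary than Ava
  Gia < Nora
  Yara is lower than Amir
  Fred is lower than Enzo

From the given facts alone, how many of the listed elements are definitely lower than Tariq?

Directly below Tariq: Yara, Yosef, Udo.
One step further: Tess, Ava, Gia (6 so far).
No other element is forced below Tariq by the given relations, so the count is 6.

6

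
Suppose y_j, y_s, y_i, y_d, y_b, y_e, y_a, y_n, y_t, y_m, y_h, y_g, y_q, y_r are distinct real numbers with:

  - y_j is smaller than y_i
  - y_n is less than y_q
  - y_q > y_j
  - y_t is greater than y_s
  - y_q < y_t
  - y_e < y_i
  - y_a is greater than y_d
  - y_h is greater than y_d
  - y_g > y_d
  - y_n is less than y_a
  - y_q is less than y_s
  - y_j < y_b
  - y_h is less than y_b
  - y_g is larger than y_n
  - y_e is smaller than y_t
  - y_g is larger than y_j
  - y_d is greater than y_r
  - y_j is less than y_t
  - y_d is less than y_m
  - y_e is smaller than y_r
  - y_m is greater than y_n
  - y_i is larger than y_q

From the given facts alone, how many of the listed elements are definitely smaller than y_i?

The elements the relations force below y_i are y_n, y_j, y_q, y_e — no chain reaches any other.
That is 4.

4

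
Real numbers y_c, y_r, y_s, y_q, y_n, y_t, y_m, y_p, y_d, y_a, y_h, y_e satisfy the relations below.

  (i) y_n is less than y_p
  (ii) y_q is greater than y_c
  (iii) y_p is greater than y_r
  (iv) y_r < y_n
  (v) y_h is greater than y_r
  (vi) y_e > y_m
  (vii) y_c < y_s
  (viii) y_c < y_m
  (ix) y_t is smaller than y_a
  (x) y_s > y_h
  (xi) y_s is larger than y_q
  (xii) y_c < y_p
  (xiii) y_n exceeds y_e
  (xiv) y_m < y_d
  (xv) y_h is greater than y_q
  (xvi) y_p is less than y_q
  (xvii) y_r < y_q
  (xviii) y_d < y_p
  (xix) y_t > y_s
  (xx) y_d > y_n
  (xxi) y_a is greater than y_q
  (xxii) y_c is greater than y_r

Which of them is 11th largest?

y_c

Piecing the relations together gives one ordering: y_r < y_c < y_m < y_e < y_n < y_d < y_p < y_q < y_h < y_s < y_t < y_a.
The 11th largest is y_c.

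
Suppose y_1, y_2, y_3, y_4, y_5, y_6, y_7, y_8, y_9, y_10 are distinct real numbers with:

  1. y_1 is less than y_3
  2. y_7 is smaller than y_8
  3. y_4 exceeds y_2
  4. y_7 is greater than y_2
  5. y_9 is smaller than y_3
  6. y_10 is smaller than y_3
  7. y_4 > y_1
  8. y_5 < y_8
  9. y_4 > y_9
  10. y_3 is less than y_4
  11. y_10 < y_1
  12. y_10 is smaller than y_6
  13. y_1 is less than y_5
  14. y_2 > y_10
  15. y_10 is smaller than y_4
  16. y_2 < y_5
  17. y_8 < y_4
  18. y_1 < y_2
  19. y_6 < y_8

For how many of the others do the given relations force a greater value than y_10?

8

Directly above y_10: y_1, y_6, y_2, y_3, y_4.
One step further: y_5, y_7, y_8 (8 so far).
No other element is forced above y_10 by the given relations, so the count is 8.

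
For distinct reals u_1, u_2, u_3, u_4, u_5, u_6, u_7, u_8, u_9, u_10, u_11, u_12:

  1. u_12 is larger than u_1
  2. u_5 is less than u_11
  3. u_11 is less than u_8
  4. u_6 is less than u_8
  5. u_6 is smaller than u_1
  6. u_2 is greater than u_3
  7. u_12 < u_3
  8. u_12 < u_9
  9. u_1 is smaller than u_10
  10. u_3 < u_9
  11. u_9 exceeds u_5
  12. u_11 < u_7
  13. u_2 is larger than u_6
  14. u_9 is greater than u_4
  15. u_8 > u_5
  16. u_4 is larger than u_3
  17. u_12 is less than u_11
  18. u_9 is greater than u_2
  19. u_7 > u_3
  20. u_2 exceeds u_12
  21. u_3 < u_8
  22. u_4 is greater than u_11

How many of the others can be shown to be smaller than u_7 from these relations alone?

From u_7 the given relations immediately reach u_11, u_3.
From those, u_5, u_12 — 4 in total.
From those, u_1 — 5 in total.
From those, u_6 — 6 in total.
No other element is forced below u_7 by the given relations, so the count is 6.

6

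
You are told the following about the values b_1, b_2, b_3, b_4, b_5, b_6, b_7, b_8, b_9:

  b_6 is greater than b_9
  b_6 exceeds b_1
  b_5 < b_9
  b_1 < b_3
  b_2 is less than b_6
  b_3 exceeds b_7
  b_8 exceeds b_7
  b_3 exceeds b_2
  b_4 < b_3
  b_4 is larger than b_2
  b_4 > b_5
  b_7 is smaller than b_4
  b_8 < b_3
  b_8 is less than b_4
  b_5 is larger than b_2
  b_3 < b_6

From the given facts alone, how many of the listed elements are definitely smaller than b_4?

Directly below b_4: b_2, b_7, b_5, b_8.
Nothing else is reachable below b_4; 4 in all.

4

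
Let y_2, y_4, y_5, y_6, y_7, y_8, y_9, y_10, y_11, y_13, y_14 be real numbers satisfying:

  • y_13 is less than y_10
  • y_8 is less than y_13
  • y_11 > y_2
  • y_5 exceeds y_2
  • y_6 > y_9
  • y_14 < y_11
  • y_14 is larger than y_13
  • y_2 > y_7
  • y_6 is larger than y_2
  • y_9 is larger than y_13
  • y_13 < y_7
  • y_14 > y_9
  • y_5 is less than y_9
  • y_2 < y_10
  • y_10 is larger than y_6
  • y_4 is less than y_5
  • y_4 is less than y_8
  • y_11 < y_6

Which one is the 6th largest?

Piecing the relations together gives one ordering: y_4 < y_8 < y_13 < y_7 < y_2 < y_5 < y_9 < y_14 < y_11 < y_6 < y_10.
The 6th largest is y_5.

y_5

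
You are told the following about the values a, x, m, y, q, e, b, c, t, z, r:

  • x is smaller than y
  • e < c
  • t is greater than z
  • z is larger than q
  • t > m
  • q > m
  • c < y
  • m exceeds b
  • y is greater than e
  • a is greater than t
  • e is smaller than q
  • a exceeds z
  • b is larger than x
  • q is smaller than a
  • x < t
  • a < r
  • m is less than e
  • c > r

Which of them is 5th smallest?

Piecing the relations together gives one ordering: x < b < m < e < q < z < t < a < r < c < y.
The 5th smallest is q.

q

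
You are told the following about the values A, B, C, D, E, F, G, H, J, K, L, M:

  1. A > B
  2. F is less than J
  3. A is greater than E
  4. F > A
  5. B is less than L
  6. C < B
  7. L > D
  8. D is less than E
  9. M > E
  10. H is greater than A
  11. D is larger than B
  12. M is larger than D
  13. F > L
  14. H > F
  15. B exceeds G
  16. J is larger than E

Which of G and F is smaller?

The relevant relations are G < B; B < D; D < E; E < A; A < F.
Together: G < B < D < E < A < F.
So G < F; G is the smaller of the two.

G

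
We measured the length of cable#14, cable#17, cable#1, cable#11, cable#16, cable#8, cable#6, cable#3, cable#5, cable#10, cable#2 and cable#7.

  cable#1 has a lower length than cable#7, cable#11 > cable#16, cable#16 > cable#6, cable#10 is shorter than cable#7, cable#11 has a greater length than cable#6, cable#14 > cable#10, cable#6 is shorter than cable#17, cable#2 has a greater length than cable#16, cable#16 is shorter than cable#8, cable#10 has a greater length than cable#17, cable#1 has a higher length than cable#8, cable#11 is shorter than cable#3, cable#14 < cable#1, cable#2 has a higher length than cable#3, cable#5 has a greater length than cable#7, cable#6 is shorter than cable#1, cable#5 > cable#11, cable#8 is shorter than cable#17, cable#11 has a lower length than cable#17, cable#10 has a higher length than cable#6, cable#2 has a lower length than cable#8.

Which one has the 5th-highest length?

The consecutive relations fix a unique order: cable#6 < cable#16 < cable#11 < cable#3 < cable#2 < cable#8 < cable#17 < cable#10 < cable#14 < cable#1 < cable#7 < cable#5.
The 5th largest is cable#10.

cable#10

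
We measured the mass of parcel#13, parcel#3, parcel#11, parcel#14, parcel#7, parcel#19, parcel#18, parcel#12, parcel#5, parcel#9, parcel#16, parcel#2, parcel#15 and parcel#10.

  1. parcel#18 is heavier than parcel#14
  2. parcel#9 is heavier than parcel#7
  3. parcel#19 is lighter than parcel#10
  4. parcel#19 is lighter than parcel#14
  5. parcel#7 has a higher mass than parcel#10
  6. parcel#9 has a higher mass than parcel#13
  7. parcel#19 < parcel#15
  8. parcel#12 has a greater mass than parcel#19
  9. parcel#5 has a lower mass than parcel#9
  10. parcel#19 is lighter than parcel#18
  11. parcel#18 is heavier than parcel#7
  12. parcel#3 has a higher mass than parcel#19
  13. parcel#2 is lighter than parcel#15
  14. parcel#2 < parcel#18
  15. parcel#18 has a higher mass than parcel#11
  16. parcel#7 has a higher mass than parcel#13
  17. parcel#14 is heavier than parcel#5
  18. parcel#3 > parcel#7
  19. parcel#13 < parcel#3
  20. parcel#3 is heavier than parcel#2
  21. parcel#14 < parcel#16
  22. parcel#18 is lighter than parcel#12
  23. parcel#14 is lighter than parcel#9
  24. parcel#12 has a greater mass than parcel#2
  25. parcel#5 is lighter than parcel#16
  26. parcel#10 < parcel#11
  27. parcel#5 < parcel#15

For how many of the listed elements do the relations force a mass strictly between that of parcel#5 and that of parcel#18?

The relations place parcel#5 below parcel#18. An element lies strictly between them when it is forced above parcel#5 and also forced below parcel#18.
Above parcel#5: {parcel#15, parcel#14, parcel#16, parcel#9, parcel#12}. Below parcel#18: {parcel#19, parcel#2, parcel#14, parcel#10, parcel#11, parcel#13, parcel#7}.
Intersection: {parcel#14} — 1.

1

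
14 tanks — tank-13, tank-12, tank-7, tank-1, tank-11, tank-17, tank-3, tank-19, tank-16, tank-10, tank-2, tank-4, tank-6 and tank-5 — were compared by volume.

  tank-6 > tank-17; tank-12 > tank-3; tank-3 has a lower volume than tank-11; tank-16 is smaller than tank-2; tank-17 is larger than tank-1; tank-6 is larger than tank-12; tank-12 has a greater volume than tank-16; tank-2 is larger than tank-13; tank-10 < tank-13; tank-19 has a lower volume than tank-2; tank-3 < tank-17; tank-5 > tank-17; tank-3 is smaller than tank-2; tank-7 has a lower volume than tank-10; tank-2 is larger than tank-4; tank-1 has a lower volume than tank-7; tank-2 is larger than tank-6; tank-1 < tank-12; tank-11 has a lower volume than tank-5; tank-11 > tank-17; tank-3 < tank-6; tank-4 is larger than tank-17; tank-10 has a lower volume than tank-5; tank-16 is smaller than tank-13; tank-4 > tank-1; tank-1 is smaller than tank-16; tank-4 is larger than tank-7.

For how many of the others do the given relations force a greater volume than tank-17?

5

The elements the relations force above tank-17 are tank-4, tank-11, tank-6, tank-5, tank-2 — no chain reaches any other.
That is 5.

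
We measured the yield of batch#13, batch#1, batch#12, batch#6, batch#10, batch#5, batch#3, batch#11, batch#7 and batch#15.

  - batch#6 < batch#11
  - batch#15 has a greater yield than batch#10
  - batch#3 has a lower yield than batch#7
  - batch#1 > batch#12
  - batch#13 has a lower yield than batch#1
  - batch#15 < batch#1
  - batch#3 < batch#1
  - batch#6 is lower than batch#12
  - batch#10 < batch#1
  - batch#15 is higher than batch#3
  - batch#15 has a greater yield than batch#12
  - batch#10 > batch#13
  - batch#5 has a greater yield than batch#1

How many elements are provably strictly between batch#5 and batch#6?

The relations place batch#6 below batch#5. An element lies strictly between them when it is forced above batch#6 and also forced below batch#5.
Above batch#6: {batch#12, batch#11, batch#15, batch#1}. Below batch#5: {batch#13, batch#12, batch#3, batch#10, batch#15, batch#1}.
Intersection: {batch#12, batch#15, batch#1} — 3.

3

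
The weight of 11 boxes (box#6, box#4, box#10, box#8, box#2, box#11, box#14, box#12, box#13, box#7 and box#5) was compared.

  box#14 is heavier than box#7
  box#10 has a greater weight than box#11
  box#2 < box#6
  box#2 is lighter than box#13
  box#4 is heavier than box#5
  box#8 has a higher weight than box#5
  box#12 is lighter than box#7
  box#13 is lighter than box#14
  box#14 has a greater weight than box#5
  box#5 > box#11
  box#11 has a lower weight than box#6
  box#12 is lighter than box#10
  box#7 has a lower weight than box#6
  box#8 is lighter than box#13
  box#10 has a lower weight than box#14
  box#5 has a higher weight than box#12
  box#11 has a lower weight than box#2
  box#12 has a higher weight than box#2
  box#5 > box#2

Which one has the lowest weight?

Chaining upward from box#11: directly above it, box#2, box#5, box#10, box#6; then box#12, box#8, box#4, box#13, box#14; then box#7.
That covers every other element, and nothing is given below box#11, so box#11 is the lowest weight.

box#11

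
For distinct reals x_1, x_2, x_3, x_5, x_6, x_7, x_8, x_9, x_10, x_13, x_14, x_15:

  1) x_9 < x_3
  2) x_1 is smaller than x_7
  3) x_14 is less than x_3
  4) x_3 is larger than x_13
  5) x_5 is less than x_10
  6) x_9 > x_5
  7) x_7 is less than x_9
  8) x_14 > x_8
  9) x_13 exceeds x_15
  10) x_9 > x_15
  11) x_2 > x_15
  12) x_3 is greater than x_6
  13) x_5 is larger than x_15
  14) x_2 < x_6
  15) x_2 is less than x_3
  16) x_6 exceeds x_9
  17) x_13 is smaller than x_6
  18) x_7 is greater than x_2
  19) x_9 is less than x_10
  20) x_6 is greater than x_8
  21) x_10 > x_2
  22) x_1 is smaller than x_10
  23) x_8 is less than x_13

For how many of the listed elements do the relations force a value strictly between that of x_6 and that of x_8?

1

The relations place x_8 below x_6. An element lies strictly between them when it is forced above x_8 and also forced below x_6.
Above x_8: {x_13, x_14, x_3}. Below x_6: {x_1, x_15, x_2, x_13, x_5, x_7, x_9}.
Intersection: {x_13} — 1.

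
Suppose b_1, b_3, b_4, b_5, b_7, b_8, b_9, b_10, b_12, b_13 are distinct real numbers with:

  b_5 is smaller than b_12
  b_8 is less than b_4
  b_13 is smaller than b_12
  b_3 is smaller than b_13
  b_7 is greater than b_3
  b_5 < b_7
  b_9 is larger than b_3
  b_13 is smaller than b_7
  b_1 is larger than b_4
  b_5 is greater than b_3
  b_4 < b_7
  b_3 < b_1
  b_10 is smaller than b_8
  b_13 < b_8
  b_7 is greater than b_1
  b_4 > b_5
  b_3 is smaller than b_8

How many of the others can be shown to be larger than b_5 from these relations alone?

From b_5 the given relations immediately reach b_4, b_12, b_7.
From those, b_1 — 4 in total.
No other element is forced above b_5 by the given relations, so the count is 4.

4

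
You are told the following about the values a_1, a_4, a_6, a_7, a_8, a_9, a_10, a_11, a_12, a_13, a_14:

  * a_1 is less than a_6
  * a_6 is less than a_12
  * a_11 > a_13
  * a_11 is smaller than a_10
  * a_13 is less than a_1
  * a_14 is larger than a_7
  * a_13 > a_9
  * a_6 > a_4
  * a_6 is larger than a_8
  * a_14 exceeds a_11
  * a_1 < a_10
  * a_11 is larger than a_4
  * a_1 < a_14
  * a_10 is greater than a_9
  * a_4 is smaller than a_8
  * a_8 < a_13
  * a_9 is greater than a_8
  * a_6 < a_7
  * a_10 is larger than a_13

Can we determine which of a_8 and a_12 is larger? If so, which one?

a_12

Link the given pairs in sequence: a_8 < a_9; a_9 < a_13; a_13 < a_1; a_1 < a_6; a_6 < a_12.
Together: a_8 < a_9 < a_13 < a_1 < a_6 < a_12.
So a_12 is larger.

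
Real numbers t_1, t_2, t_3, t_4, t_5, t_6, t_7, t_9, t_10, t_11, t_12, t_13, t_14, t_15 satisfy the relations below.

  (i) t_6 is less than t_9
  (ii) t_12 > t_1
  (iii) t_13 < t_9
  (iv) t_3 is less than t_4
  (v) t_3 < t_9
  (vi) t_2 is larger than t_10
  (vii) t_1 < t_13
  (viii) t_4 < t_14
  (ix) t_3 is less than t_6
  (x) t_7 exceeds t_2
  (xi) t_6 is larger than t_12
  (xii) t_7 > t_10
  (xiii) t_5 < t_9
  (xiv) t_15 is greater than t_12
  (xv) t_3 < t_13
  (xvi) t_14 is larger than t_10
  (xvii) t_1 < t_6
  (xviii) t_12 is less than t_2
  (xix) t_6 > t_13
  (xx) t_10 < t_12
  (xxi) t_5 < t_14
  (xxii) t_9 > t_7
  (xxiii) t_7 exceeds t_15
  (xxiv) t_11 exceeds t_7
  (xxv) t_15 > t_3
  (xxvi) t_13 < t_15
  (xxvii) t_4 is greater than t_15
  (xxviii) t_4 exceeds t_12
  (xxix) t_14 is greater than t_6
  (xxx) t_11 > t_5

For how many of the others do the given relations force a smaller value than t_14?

9

From t_14 the given relations immediately reach t_10, t_5, t_4, t_6.
From those, t_1, t_12, t_3, t_13, t_15 — 9 in total.
Nothing else is reachable below t_14; 9 in all.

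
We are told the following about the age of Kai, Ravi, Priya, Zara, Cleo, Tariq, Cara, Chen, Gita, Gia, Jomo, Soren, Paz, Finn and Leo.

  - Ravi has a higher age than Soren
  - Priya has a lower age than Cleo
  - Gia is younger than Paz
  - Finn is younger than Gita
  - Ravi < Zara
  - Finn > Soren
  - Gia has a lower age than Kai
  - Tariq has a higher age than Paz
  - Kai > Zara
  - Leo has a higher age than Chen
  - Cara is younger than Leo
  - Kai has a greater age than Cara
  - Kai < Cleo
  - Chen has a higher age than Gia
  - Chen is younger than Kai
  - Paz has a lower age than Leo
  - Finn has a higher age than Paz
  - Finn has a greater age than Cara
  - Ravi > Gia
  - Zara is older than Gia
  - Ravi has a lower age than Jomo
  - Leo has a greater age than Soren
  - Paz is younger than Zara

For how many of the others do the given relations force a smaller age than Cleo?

From Cleo the given relations immediately reach Priya, Kai.
From those, Cara, Gia, Chen, Zara — 6 in total.
From those, Paz, Ravi — 8 in total.
From those, Soren — 9 in total.
Nothing else is reachable below Cleo; 9 in all.

9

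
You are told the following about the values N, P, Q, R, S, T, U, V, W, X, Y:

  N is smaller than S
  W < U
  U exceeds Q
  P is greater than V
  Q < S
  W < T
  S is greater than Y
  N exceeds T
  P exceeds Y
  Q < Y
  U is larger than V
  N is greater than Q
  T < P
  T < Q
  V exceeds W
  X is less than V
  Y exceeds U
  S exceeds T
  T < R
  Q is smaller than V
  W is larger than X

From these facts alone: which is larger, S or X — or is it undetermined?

S

Link the given pairs in sequence: X < W; W < T; T < Q; Q < V; V < U; U < Y; Y < S.
Together: X < W < T < Q < V < U < Y < S.
So S is larger.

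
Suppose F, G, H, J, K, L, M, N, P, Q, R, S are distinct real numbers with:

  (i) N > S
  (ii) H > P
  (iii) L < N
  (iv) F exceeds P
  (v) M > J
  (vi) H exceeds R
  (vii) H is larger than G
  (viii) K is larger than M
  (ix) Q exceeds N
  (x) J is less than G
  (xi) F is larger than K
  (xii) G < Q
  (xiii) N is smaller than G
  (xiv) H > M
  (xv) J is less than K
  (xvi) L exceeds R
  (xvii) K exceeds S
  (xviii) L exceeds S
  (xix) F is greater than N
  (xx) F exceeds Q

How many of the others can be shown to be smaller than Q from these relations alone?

From Q the given relations immediately reach N, G.
From those, J, S, L — 5 in total.
From those, R — 6 in total.
Nothing else is reachable below Q; 6 in all.

6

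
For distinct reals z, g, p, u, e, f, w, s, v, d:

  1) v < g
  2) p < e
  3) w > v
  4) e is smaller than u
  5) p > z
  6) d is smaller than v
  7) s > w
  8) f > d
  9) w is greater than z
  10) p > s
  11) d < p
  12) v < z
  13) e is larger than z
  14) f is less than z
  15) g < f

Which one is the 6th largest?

Chaining the given pairs: d < v < g < f < z < w < s < p < e < u.
The 6th largest is z.

z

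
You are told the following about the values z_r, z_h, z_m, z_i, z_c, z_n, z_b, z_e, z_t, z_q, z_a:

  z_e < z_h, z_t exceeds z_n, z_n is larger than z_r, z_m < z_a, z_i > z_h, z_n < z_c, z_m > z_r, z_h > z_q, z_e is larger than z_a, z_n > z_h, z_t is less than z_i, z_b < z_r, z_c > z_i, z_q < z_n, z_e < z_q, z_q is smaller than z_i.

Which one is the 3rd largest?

z_t

Piecing the relations together gives one ordering: z_b < z_r < z_m < z_a < z_e < z_q < z_h < z_n < z_t < z_i < z_c.
Counting 3 from the largest end gives z_t.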